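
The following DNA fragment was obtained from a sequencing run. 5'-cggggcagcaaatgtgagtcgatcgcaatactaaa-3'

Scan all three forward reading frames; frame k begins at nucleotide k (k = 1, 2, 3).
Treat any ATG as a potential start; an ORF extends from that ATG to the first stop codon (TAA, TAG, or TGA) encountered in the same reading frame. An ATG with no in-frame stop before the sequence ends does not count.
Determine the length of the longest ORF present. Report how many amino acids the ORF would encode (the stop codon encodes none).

1

Frame 1: CGG GGC AGC AAA TGT GAG TCG ATC GCA ATA CTA — no ATG→stop ORF.
Frame 2: GGG GCA GCA AAT GTG AGT CGA TCG CAA TAC TAA — no ATG→stop ORF.
Frame 3: GGG CAG CAA ATG TGA GTC GAT CGC AAT ACT AAA — ATG at 12, stop TGA at 15 → 6 nt.
Longest: frame 3, positions 12–17, 6 nt = 2 codons = 1 aa. → 1 amino acids.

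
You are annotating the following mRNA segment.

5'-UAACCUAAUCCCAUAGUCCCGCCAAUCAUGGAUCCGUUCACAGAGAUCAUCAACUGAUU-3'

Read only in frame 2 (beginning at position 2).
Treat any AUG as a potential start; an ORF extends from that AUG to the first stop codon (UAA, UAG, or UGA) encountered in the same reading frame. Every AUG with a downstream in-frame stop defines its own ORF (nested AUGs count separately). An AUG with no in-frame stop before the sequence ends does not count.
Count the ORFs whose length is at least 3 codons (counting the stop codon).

Frame 2: AAC CUA AUC CCA UAG UCC CGC CAA UCA UGG AUC CGU UCA CAG AGA UCA UCA ACU GAU — no AUG→stop ORF.
No ORF reaches 3 codons. Count = 0.

0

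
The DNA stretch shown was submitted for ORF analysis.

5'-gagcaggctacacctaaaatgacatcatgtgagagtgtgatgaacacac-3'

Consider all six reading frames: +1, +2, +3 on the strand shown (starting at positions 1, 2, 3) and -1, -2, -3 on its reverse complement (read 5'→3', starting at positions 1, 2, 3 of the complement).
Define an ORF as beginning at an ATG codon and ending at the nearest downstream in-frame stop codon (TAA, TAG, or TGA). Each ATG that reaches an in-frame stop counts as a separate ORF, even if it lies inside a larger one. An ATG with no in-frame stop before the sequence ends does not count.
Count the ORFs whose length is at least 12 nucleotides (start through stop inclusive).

Reverse complement (5'→3'): GTGTGTTCATCACACTCTCACATGATGTCATTTTAGGTGTAGCCTGCTC
Frame +1: GAG CAG GCT ACA CCT AAA ATG ACA TCA TGT GAG AGT GTG ATG AAC ACA — no ATG→stop ORF.
Frame +2: AGC AGG CTA CAC CTA AAA TGA CAT CAT GTG AGA GTG TGA TGA ACA CAC — no ATG→stop ORF.
Frame +3: GCA GGC TAC ACC TAA AAT GAC ATC ATG TGA GAG TGT GAT GAA CAC — ATG at 27, stop TGA at 30 → 6 nt.
Frame -1: GTG TGT TCA TCA CAC TCT CAC ATG ATG TCA TTT TAG GTG TAG CCT GCT — ATG at 22, stop TAG at 34 → 15 nt; ATG at 25, stop TAG at 34 → 12 nt.
Frame -2: TGT GTT CAT CAC ACT CTC ACA TGA TGT CAT TTT AGG TGT AGC CTG CTC — no ATG→stop ORF.
Frame -3: GTG TTC ATC ACA CTC TCA CAT GAT GTC ATT TTA GGT GTA GCC TGC — no ATG→stop ORF.
ORFs ≥ 12 nucleotides: frame -1 22–36 (15 nucleotides), frame -1 25–36 (12 nucleotides). Count = 2.

2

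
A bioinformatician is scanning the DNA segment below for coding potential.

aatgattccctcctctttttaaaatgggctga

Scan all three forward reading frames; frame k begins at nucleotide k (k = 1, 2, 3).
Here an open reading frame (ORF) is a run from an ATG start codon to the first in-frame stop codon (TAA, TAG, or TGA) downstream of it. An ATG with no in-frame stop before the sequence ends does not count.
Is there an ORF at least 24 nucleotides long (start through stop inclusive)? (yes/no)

no

Frame 1: AAT GAT TCC CTC CTC TTT TTA AAA TGG GCT — no ATG→stop ORF.
Frame 2: ATG ATT CCC TCC TCT TTT TAA AAT GGG CTG — ATG at 2, stop TAA at 20 → 21 nt.
Frame 3: TGA TTC CCT CCT CTT TTT AAA ATG GGC TGA — ATG at 24, stop TGA at 30 → 9 nt.
Largest ORF found is 21 nucleotides < 24, so no.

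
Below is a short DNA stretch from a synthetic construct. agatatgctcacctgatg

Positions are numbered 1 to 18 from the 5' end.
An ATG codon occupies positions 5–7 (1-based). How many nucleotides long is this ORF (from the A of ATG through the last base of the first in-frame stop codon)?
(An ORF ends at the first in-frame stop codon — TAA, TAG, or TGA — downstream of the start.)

Codons from position 5: ATG (5–7), CTC (8–10), ACC (11–13), TGA (14–16).
TGA is the first in-frame stop; ORF spans 5–16, 12 nucleotides.

12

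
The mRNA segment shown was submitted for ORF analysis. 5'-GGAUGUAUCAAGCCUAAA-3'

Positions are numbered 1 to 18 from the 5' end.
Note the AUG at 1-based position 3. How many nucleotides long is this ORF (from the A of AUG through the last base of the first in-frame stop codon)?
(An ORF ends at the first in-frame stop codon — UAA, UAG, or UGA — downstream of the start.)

15

Codons from position 3: AUG (3–5), UAU (6–8), CAA (9–11), GCC (12–14), UAA (15–17).
UAA is the first in-frame stop; ORF spans 3–17, 15 nucleotides.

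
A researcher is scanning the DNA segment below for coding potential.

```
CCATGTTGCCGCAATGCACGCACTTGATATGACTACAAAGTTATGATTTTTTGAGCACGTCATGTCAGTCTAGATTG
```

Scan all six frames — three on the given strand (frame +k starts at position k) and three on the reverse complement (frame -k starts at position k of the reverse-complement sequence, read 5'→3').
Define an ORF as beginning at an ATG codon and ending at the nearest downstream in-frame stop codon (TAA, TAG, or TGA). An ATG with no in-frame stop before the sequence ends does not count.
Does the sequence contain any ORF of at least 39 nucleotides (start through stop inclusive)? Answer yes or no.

Reverse complement (5'→3'): CAATCTAGACTGACATGACGTGCTCAAAAAATCATAACTTTGTAGTCATATCAAGTGCGTGCATTGCGGCAACATGG
Frame +1: CCA TGT TGC CGC AAT GCA CGC ACT TGA TAT GAC TAC AAA GTT ATG ATT TTT TGA GCA CGT CAT GTC AGT CTA GAT — ATG at 43, stop TGA at 52 → 12 nt.
Frame +2: CAT GTT GCC GCA ATG CAC GCA CTT GAT ATG ACT ACA AAG TTA TGA TTT TTT GAG CAC GTC ATG TCA GTC TAG ATT — ATG at 14, stop TGA at 44 → 33 nt; ATG at 29, stop TGA at 44 → 18 nt; ATG at 62, stop TAG at 71 → 12 nt.
Frame +3: ATG TTG CCG CAA TGC ACG CAC TTG ATA TGA CTA CAA AGT TAT GAT TTT TTG AGC ACG TCA TGT CAG TCT AGA TTG — ATG at 3, stop TGA at 30 → 30 nt.
Frame -1: CAA TCT AGA CTG ACA TGA CGT GCT CAA AAA ATC ATA ACT TTG TAG TCA TAT CAA GTG CGT GCA TTG CGG CAA CAT — no ATG→stop ORF.
Frame -2: AAT CTA GAC TGA CAT GAC GTG CTC AAA AAA TCA TAA CTT TGT AGT CAT ATC AAG TGC GTG CAT TGC GGC AAC ATG — no ATG→stop ORF.
Frame -3: ATC TAG ACT GAC ATG ACG TGC TCA AAA AAT CAT AAC TTT GTA GTC ATA TCA AGT GCG TGC ATT GCG GCA ACA TGG — no ATG→stop ORF.
Largest ORF found is 33 nucleotides < 39, so no.

no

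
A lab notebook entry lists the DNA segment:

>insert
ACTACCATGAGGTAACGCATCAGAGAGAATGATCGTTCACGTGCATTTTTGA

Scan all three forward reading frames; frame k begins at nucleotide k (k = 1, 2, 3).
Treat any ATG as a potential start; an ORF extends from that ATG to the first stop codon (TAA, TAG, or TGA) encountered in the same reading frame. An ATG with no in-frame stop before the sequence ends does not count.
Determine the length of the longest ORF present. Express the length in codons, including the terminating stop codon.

8

Frame 1: ACT ACC ATG AGG TAA CGC ATC AGA GAG AAT GAT CGT TCA CGT GCA TTT TTG — ATG at 7, stop TAA at 13 → 9 nt.
Frame 2: CTA CCA TGA GGT AAC GCA TCA GAG AGA ATG ATC GTT CAC GTG CAT TTT TGA — ATG at 29, stop TGA at 50 → 24 nt.
Frame 3: TAC CAT GAG GTA ACG CAT CAG AGA GAA TGA TCG TTC ACG TGC ATT TTT — no ATG→stop ORF.
Longest: frame 2, positions 29–52, 24 nt = 8 codons = 7 aa. → 8 codons.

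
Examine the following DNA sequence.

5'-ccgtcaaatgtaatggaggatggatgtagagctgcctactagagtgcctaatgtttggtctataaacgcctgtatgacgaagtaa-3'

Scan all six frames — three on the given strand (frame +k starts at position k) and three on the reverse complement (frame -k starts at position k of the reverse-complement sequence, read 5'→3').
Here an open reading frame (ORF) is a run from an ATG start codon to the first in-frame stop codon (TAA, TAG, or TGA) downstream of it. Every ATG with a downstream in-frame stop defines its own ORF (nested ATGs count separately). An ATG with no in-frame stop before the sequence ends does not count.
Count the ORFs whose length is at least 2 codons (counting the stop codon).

6

Reverse complement (5'→3'): TTACTTCGTCATACAGGCGTTTATAGACCAAACATTAGGCACTCTAGTAGGCAGCTCTACATCCATCCTCCATTACATTTGACGG
Frame +1: CCG TCA AAT GTA ATG GAG GAT GGA TGT AGA GCT GCC TAC TAG AGT GCC TAA TGT TTG GTC TAT AAA CGC CTG TAT GAC GAA GTA — ATG at 13, stop TAG at 40 → 30 nt.
Frame +2: CGT CAA ATG TAA TGG AGG ATG GAT GTA GAG CTG CCT ACT AGA GTG CCT AAT GTT TGG TCT ATA AAC GCC TGT ATG ACG AAG TAA — ATG at 8, stop TAA at 11 → 6 nt; ATG at 20, stop TAA at 83 → 66 nt; ATG at 74, stop TAA at 83 → 12 nt.
Frame +3: GTC AAA TGT AAT GGA GGA TGG ATG TAG AGC TGC CTA CTA GAG TGC CTA ATG TTT GGT CTA TAA ACG CCT GTA TGA CGA AGT — ATG at 24, stop TAG at 27 → 6 nt; ATG at 51, stop TAA at 63 → 15 nt.
Frame -1: TTA CTT CGT CAT ACA GGC GTT TAT AGA CCA AAC ATT AGG CAC TCT AGT AGG CAG CTC TAC ATC CAT CCT CCA TTA CAT TTG ACG — no ATG→stop ORF.
Frame -2: TAC TTC GTC ATA CAG GCG TTT ATA GAC CAA ACA TTA GGC ACT CTA GTA GGC AGC TCT ACA TCC ATC CTC CAT TAC ATT TGA CGG — no ATG→stop ORF.
Frame -3: ACT TCG TCA TAC AGG CGT TTA TAG ACC AAA CAT TAG GCA CTC TAG TAG GCA GCT CTA CAT CCA TCC TCC ATT ACA TTT GAC — no ATG→stop ORF.
ORFs ≥ 2 codons: frame +1 13–42 (10 codons), frame +2 8–13 (2 codons), frame +2 20–85 (22 codons), frame +2 74–85 (4 codons), frame +3 24–29 (2 codons), frame +3 51–65 (5 codons). Count = 6.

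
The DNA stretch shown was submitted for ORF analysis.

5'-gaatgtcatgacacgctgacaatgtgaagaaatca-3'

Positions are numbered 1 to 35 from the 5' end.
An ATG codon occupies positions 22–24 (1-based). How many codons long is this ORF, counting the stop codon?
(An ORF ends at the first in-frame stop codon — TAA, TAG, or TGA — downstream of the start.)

2

Codons from position 22: ATG (22–24), TGA (25–27).
TGA is the first in-frame stop; that's 2 codons including the stop.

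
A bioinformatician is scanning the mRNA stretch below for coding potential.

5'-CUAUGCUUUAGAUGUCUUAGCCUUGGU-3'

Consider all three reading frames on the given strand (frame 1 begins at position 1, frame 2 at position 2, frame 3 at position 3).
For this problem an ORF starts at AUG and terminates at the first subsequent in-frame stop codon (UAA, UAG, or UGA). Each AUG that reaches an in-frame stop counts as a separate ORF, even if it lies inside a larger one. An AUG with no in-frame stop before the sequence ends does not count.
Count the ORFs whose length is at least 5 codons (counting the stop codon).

Frame 1: CUA UGC UUU AGA UGU CUU AGC CUU GGU — no AUG→stop ORF.
Frame 2: UAU GCU UUA GAU GUC UUA GCC UUG — no AUG→stop ORF.
Frame 3: AUG CUU UAG AUG UCU UAG CCU UGG — AUG at 3, stop UAG at 9 → 9 nt; AUG at 12, stop UAG at 18 → 9 nt.
No ORF reaches 5 codons. Count = 0.

0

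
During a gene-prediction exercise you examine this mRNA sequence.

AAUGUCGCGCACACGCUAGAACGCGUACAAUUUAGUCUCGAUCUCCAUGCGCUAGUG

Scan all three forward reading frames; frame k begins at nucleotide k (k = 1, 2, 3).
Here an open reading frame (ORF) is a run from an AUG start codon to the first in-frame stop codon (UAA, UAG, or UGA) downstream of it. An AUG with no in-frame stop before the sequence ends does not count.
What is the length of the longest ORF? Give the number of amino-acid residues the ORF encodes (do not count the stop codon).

5

Frame 1: AAU GUC GCG CAC ACG CUA GAA CGC GUA CAA UUU AGU CUC GAU CUC CAU GCG CUA GUG — no AUG→stop ORF.
Frame 2: AUG UCG CGC ACA CGC UAG AAC GCG UAC AAU UUA GUC UCG AUC UCC AUG CGC UAG — AUG at 2, stop UAG at 17 → 18 nt; AUG at 47, stop UAG at 53 → 9 nt.
Frame 3: UGU CGC GCA CAC GCU AGA ACG CGU ACA AUU UAG UCU CGA UCU CCA UGC GCU AGU — no AUG→stop ORF.
Longest: frame 2, positions 2–19, 18 nt = 6 codons = 5 aa. → 5 amino acids.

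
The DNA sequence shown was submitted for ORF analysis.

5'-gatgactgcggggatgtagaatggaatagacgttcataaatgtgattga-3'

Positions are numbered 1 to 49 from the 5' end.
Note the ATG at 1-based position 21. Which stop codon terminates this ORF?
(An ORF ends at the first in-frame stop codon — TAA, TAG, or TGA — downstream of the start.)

TAG

Codons from position 21: ATG (21–23), GAA (24–26), TAG (27–29).
The first in-frame stop codon is TAG.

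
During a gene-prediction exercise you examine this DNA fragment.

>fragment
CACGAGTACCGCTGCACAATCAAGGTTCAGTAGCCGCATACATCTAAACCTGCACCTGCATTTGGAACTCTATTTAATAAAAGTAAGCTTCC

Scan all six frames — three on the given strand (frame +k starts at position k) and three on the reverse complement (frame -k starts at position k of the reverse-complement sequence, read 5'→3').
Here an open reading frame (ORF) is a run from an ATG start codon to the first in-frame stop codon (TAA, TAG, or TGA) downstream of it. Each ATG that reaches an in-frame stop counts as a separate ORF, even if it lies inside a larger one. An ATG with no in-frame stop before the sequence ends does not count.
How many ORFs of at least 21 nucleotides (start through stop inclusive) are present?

1

Reverse complement (5'→3'): GGAAGCTTACTTTTATTAAATAGAGTTCCAAATGCAGGTGCAGGTTTAGATGTATGCGGCTACTGAACCTTGATTGTGCAGCGGTACTCGTG
Frame +1: CAC GAG TAC CGC TGC ACA ATC AAG GTT CAG TAG CCG CAT ACA TCT AAA CCT GCA CCT GCA TTT GGA ACT CTA TTT AAT AAA AGT AAG CTT — no ATG→stop ORF.
Frame +2: ACG AGT ACC GCT GCA CAA TCA AGG TTC AGT AGC CGC ATA CAT CTA AAC CTG CAC CTG CAT TTG GAA CTC TAT TTA ATA AAA GTA AGC TTC — no ATG→stop ORF.
Frame +3: CGA GTA CCG CTG CAC AAT CAA GGT TCA GTA GCC GCA TAC ATC TAA ACC TGC ACC TGC ATT TGG AAC TCT ATT TAA TAA AAG TAA GCT TCC — no ATG→stop ORF.
Frame -1: GGA AGC TTA CTT TTA TTA AAT AGA GTT CCA AAT GCA GGT GCA GGT TTA GAT GTA TGC GGC TAC TGA ACC TTG ATT GTG CAG CGG TAC TCG — no ATG→stop ORF.
Frame -2: GAA GCT TAC TTT TAT TAA ATA GAG TTC CAA ATG CAG GTG CAG GTT TAG ATG TAT GCG GCT ACT GAA CCT TGA TTG TGC AGC GGT ACT CGT — ATG at 32, stop TAG at 47 → 18 nt; ATG at 50, stop TGA at 71 → 24 nt.
Frame -3: AAG CTT ACT TTT ATT AAA TAG AGT TCC AAA TGC AGG TGC AGG TTT AGA TGT ATG CGG CTA CTG AAC CTT GAT TGT GCA GCG GTA CTC GTG — no ATG→stop ORF.
ORFs ≥ 21 nucleotides: frame -2 50–73 (24 nucleotides). Count = 1.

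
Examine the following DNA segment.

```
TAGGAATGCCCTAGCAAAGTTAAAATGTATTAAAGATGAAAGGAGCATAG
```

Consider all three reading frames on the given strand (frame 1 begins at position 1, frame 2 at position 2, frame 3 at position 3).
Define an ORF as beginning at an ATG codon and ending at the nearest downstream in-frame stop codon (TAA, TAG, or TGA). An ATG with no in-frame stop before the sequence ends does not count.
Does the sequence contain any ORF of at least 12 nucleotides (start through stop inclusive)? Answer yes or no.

yes

Frame 1: TAG GAA TGC CCT AGC AAA GTT AAA ATG TAT TAA AGA TGA AAG GAG CAT — ATG at 25, stop TAA at 31 → 9 nt.
Frame 2: AGG AAT GCC CTA GCA AAG TTA AAA TGT ATT AAA GAT GAA AGG AGC ATA — no ATG→stop ORF.
Frame 3: GGA ATG CCC TAG CAA AGT TAA AAT GTA TTA AAG ATG AAA GGA GCA TAG — ATG at 6, stop TAG at 12 → 9 nt; ATG at 36, stop TAG at 48 → 15 nt.
Frame 3 has an ORF of 15 nucleotides (positions 36–50) ≥ 12, so yes.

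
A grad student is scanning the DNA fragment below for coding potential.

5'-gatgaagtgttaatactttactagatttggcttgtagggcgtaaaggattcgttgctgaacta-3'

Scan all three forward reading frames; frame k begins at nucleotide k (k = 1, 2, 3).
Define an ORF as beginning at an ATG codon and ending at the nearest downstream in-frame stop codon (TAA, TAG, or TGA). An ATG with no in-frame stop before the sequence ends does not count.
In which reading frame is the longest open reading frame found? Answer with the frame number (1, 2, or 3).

Frame 1: GAT GAA GTG TTA ATA CTT TAC TAG ATT TGG CTT GTA GGG CGT AAA GGA TTC GTT GCT GAA CTA — no ATG→stop ORF.
Frame 2: ATG AAG TGT TAA TAC TTT ACT AGA TTT GGC TTG TAG GGC GTA AAG GAT TCG TTG CTG AAC — ATG at 2, stop TAA at 11 → 12 nt.
Frame 3: TGA AGT GTT AAT ACT TTA CTA GAT TTG GCT TGT AGG GCG TAA AGG ATT CGT TGC TGA ACT — no ATG→stop ORF.
Longest ORF is 12 nt in frame 2 (positions 2–13).

2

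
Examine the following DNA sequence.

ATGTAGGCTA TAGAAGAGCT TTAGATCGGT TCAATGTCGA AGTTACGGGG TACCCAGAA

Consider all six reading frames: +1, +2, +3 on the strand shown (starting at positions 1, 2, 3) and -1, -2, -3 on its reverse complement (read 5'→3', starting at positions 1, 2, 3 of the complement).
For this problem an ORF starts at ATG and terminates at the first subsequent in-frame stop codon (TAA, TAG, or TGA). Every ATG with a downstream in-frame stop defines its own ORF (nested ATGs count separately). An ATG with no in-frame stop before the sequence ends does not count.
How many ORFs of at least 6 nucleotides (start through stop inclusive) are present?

1

Reverse complement (5'→3'): TTCTGGGTACCCCGTAACTTCGACATTGAACCGATCTAAAGCTCTTCTATAGCCTACAT
Frame +1: ATG TAG GCT ATA GAA GAG CTT TAG ATC GGT TCA ATG TCG AAG TTA CGG GGT ACC CAG — ATG at 1, stop TAG at 4 → 6 nt.
Frame +2: TGT AGG CTA TAG AAG AGC TTT AGA TCG GTT CAA TGT CGA AGT TAC GGG GTA CCC AGA — no ATG→stop ORF.
Frame +3: GTA GGC TAT AGA AGA GCT TTA GAT CGG TTC AAT GTC GAA GTT ACG GGG TAC CCA GAA — no ATG→stop ORF.
Frame -1: TTC TGG GTA CCC CGT AAC TTC GAC ATT GAA CCG ATC TAA AGC TCT TCT ATA GCC TAC — no ATG→stop ORF.
Frame -2: TCT GGG TAC CCC GTA ACT TCG ACA TTG AAC CGA TCT AAA GCT CTT CTA TAG CCT ACA — no ATG→stop ORF.
Frame -3: CTG GGT ACC CCG TAA CTT CGA CAT TGA ACC GAT CTA AAG CTC TTC TAT AGC CTA CAT — no ATG→stop ORF.
ORFs ≥ 6 nucleotides: frame +1 1–6 (6 nucleotides). Count = 1.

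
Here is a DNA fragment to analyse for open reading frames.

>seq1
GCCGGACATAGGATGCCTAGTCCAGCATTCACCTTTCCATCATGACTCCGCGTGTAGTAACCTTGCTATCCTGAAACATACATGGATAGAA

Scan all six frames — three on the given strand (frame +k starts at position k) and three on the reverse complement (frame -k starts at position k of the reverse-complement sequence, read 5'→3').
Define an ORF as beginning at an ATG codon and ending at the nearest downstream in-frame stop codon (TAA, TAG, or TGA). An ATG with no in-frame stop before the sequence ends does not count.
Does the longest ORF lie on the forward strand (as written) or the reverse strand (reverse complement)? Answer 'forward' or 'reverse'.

reverse

Reverse complement (5'→3'): TTCTATCCATGTATGTTTCAGGATAGCAAGGTTACTACACGCGGAGTCATGATGGAAAGGTGAATGCTGGACTAGGCATCCTATGTCCGGC
Frame +1: GCC GGA CAT AGG ATG CCT AGT CCA GCA TTC ACC TTT CCA TCA TGA CTC CGC GTG TAG TAA CCT TGC TAT CCT GAA ACA TAC ATG GAT AGA — ATG at 13, stop TGA at 43 → 33 nt.
Frame +2: CCG GAC ATA GGA TGC CTA GTC CAG CAT TCA CCT TTC CAT CAT GAC TCC GCG TGT AGT AAC CTT GCT ATC CTG AAA CAT ACA TGG ATA GAA — no ATG→stop ORF.
Frame +3: CGG ACA TAG GAT GCC TAG TCC AGC ATT CAC CTT TCC ATC ATG ACT CCG CGT GTA GTA ACC TTG CTA TCC TGA AAC ATA CAT GGA TAG — ATG at 42, stop TGA at 72 → 33 nt.
Frame -1: TTC TAT CCA TGT ATG TTT CAG GAT AGC AAG GTT ACT ACA CGC GGA GTC ATG ATG GAA AGG TGA ATG CTG GAC TAG GCA TCC TAT GTC CGG — ATG at 13, stop TGA at 61 → 51 nt; ATG at 49, stop TGA at 61 → 15 nt; ATG at 52, stop TGA at 61 → 12 nt; ATG at 64, stop TAG at 73 → 12 nt.
Frame -2: TCT ATC CAT GTA TGT TTC AGG ATA GCA AGG TTA CTA CAC GCG GAG TCA TGA TGG AAA GGT GAA TGC TGG ACT AGG CAT CCT ATG TCC GGC — no ATG→stop ORF.
Frame -3: CTA TCC ATG TAT GTT TCA GGA TAG CAA GGT TAC TAC ACG CGG AGT CAT GAT GGA AAG GTG AAT GCT GGA CTA GGC ATC CTA TGT CCG — ATG at 9, stop TAG at 24 → 18 nt.
Forward-strand max 33 nt; reverse-strand max 51 nt. The reverse strand has the longer ORF.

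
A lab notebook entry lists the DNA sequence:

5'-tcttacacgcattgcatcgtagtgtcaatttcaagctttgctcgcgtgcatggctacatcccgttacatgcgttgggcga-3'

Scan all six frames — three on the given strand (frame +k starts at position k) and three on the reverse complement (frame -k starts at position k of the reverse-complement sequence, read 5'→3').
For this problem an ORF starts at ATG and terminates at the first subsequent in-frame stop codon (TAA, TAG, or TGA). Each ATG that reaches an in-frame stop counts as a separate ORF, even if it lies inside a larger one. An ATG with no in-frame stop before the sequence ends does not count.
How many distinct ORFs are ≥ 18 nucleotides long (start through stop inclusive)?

1

Reverse complement (5'→3'): TCGCCCAACGCATGTAACGGGATGTAGCCATGCACGCGAGCAAAGCTTGAAATTGACACTACGATGCAATGCGTGTAAGA
Frame +1: TCT TAC ACG CAT TGC ATC GTA GTG TCA ATT TCA AGC TTT GCT CGC GTG CAT GGC TAC ATC CCG TTA CAT GCG TTG GGC — no ATG→stop ORF.
Frame +2: CTT ACA CGC ATT GCA TCG TAG TGT CAA TTT CAA GCT TTG CTC GCG TGC ATG GCT ACA TCC CGT TAC ATG CGT TGG GCG — no ATG→stop ORF.
Frame +3: TTA CAC GCA TTG CAT CGT AGT GTC AAT TTC AAG CTT TGC TCG CGT GCA TGG CTA CAT CCC GTT ACA TGC GTT GGG CGA — no ATG→stop ORF.
Frame -1: TCG CCC AAC GCA TGT AAC GGG ATG TAG CCA TGC ACG CGA GCA AAG CTT GAA ATT GAC ACT ACG ATG CAA TGC GTG TAA — ATG at 22, stop TAG at 25 → 6 nt; ATG at 64, stop TAA at 76 → 15 nt.
Frame -2: CGC CCA ACG CAT GTA ACG GGA TGT AGC CAT GCA CGC GAG CAA AGC TTG AAA TTG ACA CTA CGA TGC AAT GCG TGT AAG — no ATG→stop ORF.
Frame -3: GCC CAA CGC ATG TAA CGG GAT GTA GCC ATG CAC GCG AGC AAA GCT TGA AAT TGA CAC TAC GAT GCA ATG CGT GTA AGA — ATG at 12, stop TAA at 15 → 6 nt; ATG at 30, stop TGA at 48 → 21 nt.
ORFs ≥ 18 nucleotides: frame -3 30–50 (21 nucleotides). Count = 1.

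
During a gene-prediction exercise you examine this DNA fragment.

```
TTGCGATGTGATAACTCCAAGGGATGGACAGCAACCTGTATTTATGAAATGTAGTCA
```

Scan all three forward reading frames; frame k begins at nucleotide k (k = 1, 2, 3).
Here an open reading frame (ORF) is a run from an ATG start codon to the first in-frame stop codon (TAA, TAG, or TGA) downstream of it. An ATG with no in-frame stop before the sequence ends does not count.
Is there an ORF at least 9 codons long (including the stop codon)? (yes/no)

no

Frame 1: TTG CGA TGT GAT AAC TCC AAG GGA TGG ACA GCA ACC TGT ATT TAT GAA ATG TAG TCA — ATG at 49, stop TAG at 52 → 6 nt.
Frame 2: TGC GAT GTG ATA ACT CCA AGG GAT GGA CAG CAA CCT GTA TTT ATG AAA TGT AGT — no ATG→stop ORF.
Frame 3: GCG ATG TGA TAA CTC CAA GGG ATG GAC AGC AAC CTG TAT TTA TGA AAT GTA GTC — ATG at 6, stop TGA at 9 → 6 nt; ATG at 24, stop TGA at 45 → 24 nt.
Largest ORF found is 8 codons < 9, so no.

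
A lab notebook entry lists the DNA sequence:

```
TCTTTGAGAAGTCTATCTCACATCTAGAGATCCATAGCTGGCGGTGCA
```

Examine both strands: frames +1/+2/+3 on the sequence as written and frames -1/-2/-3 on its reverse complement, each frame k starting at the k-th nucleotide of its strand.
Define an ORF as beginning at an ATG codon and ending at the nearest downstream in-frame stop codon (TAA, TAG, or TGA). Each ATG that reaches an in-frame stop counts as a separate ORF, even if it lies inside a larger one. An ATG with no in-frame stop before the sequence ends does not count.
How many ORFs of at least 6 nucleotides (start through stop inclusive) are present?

Reverse complement (5'→3'): TGCACCGCCAGCTATGGATCTCTAGATGTGAGATAGACTTCTCAAAGA
Frame +1: TCT TTG AGA AGT CTA TCT CAC ATC TAG AGA TCC ATA GCT GGC GGT GCA — no ATG→stop ORF.
Frame +2: CTT TGA GAA GTC TAT CTC ACA TCT AGA GAT CCA TAG CTG GCG GTG — no ATG→stop ORF.
Frame +3: TTT GAG AAG TCT ATC TCA CAT CTA GAG ATC CAT AGC TGG CGG TGC — no ATG→stop ORF.
Frame -1: TGC ACC GCC AGC TAT GGA TCT CTA GAT GTG AGA TAG ACT TCT CAA AGA — no ATG→stop ORF.
Frame -2: GCA CCG CCA GCT ATG GAT CTC TAG ATG TGA GAT AGA CTT CTC AAA — ATG at 14, stop TAG at 23 → 12 nt; ATG at 26, stop TGA at 29 → 6 nt.
Frame -3: CAC CGC CAG CTA TGG ATC TCT AGA TGT GAG ATA GAC TTC TCA AAG — no ATG→stop ORF.
ORFs ≥ 6 nucleotides: frame -2 14–25 (12 nucleotides), frame -2 26–31 (6 nucleotides). Count = 2.

2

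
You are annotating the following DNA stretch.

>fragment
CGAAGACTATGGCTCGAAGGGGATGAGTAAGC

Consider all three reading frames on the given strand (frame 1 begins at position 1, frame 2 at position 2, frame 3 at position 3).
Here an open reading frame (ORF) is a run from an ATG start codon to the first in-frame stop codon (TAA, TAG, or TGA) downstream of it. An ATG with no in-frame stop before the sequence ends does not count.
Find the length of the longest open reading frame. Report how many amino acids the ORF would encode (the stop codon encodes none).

5

Frame 1: CGA AGA CTA TGG CTC GAA GGG GAT GAG TAA — no ATG→stop ORF.
Frame 2: GAA GAC TAT GGC TCG AAG GGG ATG AGT AAG — no ATG→stop ORF.
Frame 3: AAG ACT ATG GCT CGA AGG GGA TGA GTA AGC — ATG at 9, stop TGA at 24 → 18 nt.
Longest: frame 3, positions 9–26, 18 nt = 6 codons = 5 aa. → 5 amino acids.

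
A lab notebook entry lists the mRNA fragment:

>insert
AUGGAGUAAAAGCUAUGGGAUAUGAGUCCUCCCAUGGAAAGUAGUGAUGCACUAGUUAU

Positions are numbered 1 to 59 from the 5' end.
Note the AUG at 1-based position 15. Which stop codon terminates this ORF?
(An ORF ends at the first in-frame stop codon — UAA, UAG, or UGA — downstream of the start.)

Codons from position 15: AUG (15–17), GGA (18–20), UAU (21–23), GAG (24–26), UCC (27–29), UCC (30–32), CAU (33–35), GGA (36–38), AAG (39–41), UAG (42–44).
The first in-frame stop codon is UAG.

UAG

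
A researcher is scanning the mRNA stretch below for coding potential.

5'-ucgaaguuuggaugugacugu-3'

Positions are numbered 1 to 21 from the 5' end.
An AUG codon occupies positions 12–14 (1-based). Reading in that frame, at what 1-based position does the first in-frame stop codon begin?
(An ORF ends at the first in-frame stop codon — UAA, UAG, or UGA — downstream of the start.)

Codons from position 12: AUG (12–14), UGA (15–17).
UGA is a stop codon; it begins at position 15.

15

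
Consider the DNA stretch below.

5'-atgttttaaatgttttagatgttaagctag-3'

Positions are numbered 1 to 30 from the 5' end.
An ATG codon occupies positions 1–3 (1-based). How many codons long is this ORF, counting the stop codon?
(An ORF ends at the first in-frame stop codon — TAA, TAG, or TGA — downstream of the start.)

3

Codons from position 1: ATG (1–3), TTT (4–6), TAA (7–9).
TAA is the first in-frame stop; that's 3 codons including the stop.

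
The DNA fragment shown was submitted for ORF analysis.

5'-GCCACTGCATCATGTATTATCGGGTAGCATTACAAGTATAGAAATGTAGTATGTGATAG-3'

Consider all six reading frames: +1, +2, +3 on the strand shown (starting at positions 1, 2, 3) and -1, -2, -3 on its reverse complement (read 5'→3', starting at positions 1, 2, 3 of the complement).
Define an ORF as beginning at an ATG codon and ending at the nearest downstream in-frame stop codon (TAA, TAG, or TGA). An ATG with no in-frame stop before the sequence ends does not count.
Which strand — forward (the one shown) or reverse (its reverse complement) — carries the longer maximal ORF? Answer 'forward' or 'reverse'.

forward

Reverse complement (5'→3'): CTATCACATACTACATTTCTATACTTGTAATGCTACCCGATAATACATGATGCAGTGGC
Frame +1: GCC ACT GCA TCA TGT ATT ATC GGG TAG CAT TAC AAG TAT AGA AAT GTA GTA TGT GAT — no ATG→stop ORF.
Frame +2: CCA CTG CAT CAT GTA TTA TCG GGT AGC ATT ACA AGT ATA GAA ATG TAG TAT GTG ATA — ATG at 44, stop TAG at 47 → 6 nt.
Frame +3: CAC TGC ATC ATG TAT TAT CGG GTA GCA TTA CAA GTA TAG AAA TGT AGT ATG TGA TAG — ATG at 12, stop TAG at 39 → 30 nt; ATG at 51, stop TGA at 54 → 6 nt.
Frame -1: CTA TCA CAT ACT ACA TTT CTA TAC TTG TAA TGC TAC CCG ATA ATA CAT GAT GCA GTG — no ATG→stop ORF.
Frame -2: TAT CAC ATA CTA CAT TTC TAT ACT TGT AAT GCT ACC CGA TAA TAC ATG ATG CAG TGG — no ATG→stop ORF.
Frame -3: ATC ACA TAC TAC ATT TCT ATA CTT GTA ATG CTA CCC GAT AAT ACA TGA TGC AGT GGC — ATG at 30, stop TGA at 48 → 21 nt.
Forward-strand max 30 nt; reverse-strand max 21 nt. The forward strand has the longer ORF.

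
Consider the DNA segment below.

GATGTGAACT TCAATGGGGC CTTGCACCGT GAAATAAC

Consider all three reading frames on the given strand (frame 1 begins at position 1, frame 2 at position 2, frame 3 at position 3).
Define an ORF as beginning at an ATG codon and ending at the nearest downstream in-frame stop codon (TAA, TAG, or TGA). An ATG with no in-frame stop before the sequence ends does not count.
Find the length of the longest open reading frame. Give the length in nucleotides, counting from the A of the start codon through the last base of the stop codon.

Frame 1: GAT GTG AAC TTC AAT GGG GCC TTG CAC CGT GAA ATA — no ATG→stop ORF.
Frame 2: ATG TGA ACT TCA ATG GGG CCT TGC ACC GTG AAA TAA — ATG at 2, stop TGA at 5 → 6 nt; ATG at 14, stop TAA at 35 → 24 nt.
Frame 3: TGT GAA CTT CAA TGG GGC CTT GCA CCG TGA AAT AAC — no ATG→stop ORF.
Longest: frame 2, positions 14–37, 24 nt = 8 codons = 7 aa. → 24 nucleotides.

24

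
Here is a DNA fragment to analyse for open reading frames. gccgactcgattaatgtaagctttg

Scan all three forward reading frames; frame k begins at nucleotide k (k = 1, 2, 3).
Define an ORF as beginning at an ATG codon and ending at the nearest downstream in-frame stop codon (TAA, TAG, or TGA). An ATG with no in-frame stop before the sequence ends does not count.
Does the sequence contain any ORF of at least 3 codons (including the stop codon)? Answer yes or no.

no

Frame 1: GCC GAC TCG ATT AAT GTA AGC TTT — no ATG→stop ORF.
Frame 2: CCG ACT CGA TTA ATG TAA GCT TTG — ATG at 14, stop TAA at 17 → 6 nt.
Frame 3: CGA CTC GAT TAA TGT AAG CTT — no ATG→stop ORF.
Largest ORF found is 2 codons < 3, so no.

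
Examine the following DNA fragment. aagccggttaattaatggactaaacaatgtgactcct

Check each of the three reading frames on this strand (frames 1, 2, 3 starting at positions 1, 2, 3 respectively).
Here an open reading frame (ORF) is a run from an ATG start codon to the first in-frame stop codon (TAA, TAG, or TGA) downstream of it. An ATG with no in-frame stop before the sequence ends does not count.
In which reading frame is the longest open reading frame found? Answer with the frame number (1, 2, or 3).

Frame 1: AAG CCG GTT AAT TAA TGG ACT AAA CAA TGT GAC TCC — no ATG→stop ORF.
Frame 2: AGC CGG TTA ATT AAT GGA CTA AAC AAT GTG ACT CCT — no ATG→stop ORF.
Frame 3: GCC GGT TAA TTA ATG GAC TAA ACA ATG TGA CTC — ATG at 15, stop TAA at 21 → 9 nt; ATG at 27, stop TGA at 30 → 6 nt.
Longest ORF is 9 nt in frame 3 (positions 15–23).

3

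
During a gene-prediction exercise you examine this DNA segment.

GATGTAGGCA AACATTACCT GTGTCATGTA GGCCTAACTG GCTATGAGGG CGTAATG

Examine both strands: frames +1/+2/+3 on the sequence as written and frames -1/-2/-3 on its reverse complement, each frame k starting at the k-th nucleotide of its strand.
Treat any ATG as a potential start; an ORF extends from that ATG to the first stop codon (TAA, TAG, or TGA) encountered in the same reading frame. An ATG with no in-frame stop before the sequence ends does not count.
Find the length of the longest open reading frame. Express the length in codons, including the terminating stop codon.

4

Reverse complement (5'→3'): CATTACGCCCTCATAGCCAGTTAGGCCTACATGACACAGGTAATGTTTGCCTACATC
Frame +1: GAT GTA GGC AAA CAT TAC CTG TGT CAT GTA GGC CTA ACT GGC TAT GAG GGC GTA ATG — no ATG→stop ORF.
Frame +2: ATG TAG GCA AAC ATT ACC TGT GTC ATG TAG GCC TAA CTG GCT ATG AGG GCG TAA — ATG at 2, stop TAG at 5 → 6 nt; ATG at 26, stop TAG at 29 → 6 nt; ATG at 44, stop TAA at 53 → 12 nt.
Frame +3: TGT AGG CAA ACA TTA CCT GTG TCA TGT AGG CCT AAC TGG CTA TGA GGG CGT AAT — no ATG→stop ORF.
Frame -1: CAT TAC GCC CTC ATA GCC AGT TAG GCC TAC ATG ACA CAG GTA ATG TTT GCC TAC ATC — no ATG→stop ORF.
Frame -2: ATT ACG CCC TCA TAG CCA GTT AGG CCT ACA TGA CAC AGG TAA TGT TTG CCT ACA — no ATG→stop ORF.
Frame -3: TTA CGC CCT CAT AGC CAG TTA GGC CTA CAT GAC ACA GGT AAT GTT TGC CTA CAT — no ATG→stop ORF.
Longest: frame +2, positions 44–55, 12 nt = 4 codons = 3 aa. → 4 codons.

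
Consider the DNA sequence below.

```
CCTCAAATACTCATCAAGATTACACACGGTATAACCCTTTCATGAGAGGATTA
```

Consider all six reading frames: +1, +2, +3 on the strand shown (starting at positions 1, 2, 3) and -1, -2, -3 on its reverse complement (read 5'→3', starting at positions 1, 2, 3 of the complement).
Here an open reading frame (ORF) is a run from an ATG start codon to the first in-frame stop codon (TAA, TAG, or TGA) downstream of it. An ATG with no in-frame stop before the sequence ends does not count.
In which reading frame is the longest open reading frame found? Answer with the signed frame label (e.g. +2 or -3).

Reverse complement (5'→3'): TAATCCTCTCATGAAAGGGTTATACCGTGTGTAATCTTGATGAGTATTTGAGG
Frame +1: CCT CAA ATA CTC ATC AAG ATT ACA CAC GGT ATA ACC CTT TCA TGA GAG GAT — no ATG→stop ORF.
Frame +2: CTC AAA TAC TCA TCA AGA TTA CAC ACG GTA TAA CCC TTT CAT GAG AGG ATT — no ATG→stop ORF.
Frame +3: TCA AAT ACT CAT CAA GAT TAC ACA CGG TAT AAC CCT TTC ATG AGA GGA TTA — no ATG→stop ORF.
Frame -1: TAA TCC TCT CAT GAA AGG GTT ATA CCG TGT GTA ATC TTG ATG AGT ATT TGA — ATG at 40, stop TGA at 49 → 12 nt.
Frame -2: AAT CCT CTC ATG AAA GGG TTA TAC CGT GTG TAA TCT TGA TGA GTA TTT GAG — ATG at 11, stop TAA at 32 → 24 nt.
Frame -3: ATC CTC TCA TGA AAG GGT TAT ACC GTG TGT AAT CTT GAT GAG TAT TTG AGG — no ATG→stop ORF.
Longest ORF is 24 nt in frame -2 (positions 11–34).

-2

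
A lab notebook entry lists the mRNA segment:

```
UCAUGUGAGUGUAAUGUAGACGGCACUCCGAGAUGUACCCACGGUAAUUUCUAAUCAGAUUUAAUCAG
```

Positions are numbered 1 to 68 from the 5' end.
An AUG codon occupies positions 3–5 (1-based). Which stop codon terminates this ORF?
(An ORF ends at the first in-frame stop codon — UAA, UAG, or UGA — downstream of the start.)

Codons from position 3: AUG (3–5), UGA (6–8).
The first in-frame stop codon is UGA.

UGA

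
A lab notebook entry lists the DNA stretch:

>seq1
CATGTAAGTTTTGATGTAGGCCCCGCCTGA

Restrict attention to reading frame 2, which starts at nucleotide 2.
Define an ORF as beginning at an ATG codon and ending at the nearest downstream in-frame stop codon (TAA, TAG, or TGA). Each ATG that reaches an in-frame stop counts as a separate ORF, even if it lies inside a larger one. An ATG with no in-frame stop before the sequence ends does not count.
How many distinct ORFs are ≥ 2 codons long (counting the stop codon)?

Frame 2: ATG TAA GTT TTG ATG TAG GCC CCG CCT — ATG at 2, stop TAA at 5 → 6 nt; ATG at 14, stop TAG at 17 → 6 nt.
ORFs ≥ 2 codons: frame 2 2–7 (2 codons), frame 2 14–19 (2 codons). Count = 2.

2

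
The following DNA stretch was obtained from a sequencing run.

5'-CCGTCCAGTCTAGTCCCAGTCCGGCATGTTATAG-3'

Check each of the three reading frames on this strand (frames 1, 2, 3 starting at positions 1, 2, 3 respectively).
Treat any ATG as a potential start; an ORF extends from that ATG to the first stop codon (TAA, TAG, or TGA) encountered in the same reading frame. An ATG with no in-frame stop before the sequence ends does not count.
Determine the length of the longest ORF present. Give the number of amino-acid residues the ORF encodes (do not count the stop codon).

2

Frame 1: CCG TCC AGT CTA GTC CCA GTC CGG CAT GTT ATA — no ATG→stop ORF.
Frame 2: CGT CCA GTC TAG TCC CAG TCC GGC ATG TTA TAG — ATG at 26, stop TAG at 32 → 9 nt.
Frame 3: GTC CAG TCT AGT CCC AGT CCG GCA TGT TAT — no ATG→stop ORF.
Longest: frame 2, positions 26–34, 9 nt = 3 codons = 2 aa. → 2 amino acids.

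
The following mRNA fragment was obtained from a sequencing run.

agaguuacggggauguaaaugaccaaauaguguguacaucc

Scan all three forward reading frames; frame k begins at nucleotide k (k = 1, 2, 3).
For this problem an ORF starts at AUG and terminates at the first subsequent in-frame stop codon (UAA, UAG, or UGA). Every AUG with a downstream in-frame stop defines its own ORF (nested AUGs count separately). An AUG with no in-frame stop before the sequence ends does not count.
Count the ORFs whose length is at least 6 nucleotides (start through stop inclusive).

2

Frame 1: AGA GUU ACG GGG AUG UAA AUG ACC AAA UAG UGU GUA CAU — AUG at 13, stop UAA at 16 → 6 nt; AUG at 19, stop UAG at 28 → 12 nt.
Frame 2: GAG UUA CGG GGA UGU AAA UGA CCA AAU AGU GUG UAC AUC — no AUG→stop ORF.
Frame 3: AGU UAC GGG GAU GUA AAU GAC CAA AUA GUG UGU ACA UCC — no AUG→stop ORF.
ORFs ≥ 6 nucleotides: frame 1 13–18 (6 nucleotides), frame 1 19–30 (12 nucleotides). Count = 2.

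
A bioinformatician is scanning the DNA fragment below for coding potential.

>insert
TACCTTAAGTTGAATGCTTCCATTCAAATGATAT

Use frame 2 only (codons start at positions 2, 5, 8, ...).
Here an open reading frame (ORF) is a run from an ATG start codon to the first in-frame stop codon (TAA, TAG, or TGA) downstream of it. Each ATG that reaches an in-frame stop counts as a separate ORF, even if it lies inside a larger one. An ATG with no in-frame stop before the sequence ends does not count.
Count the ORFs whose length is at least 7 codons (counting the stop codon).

Frame 2: ACC TTA AGT TGA ATG CTT CCA TTC AAA TGA TAT — ATG at 14, stop TGA at 29 → 18 nt.
No ORF reaches 7 codons. Count = 0.

0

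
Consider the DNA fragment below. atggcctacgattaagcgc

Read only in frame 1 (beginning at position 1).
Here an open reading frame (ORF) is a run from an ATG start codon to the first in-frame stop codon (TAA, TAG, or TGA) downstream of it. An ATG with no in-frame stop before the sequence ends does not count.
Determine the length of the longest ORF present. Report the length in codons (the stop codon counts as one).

Frame 1: ATG GCC TAC GAT TAA GCG — ATG at 1, stop TAA at 13 → 15 nt.
Longest: frame 1, positions 1–15, 15 nt = 5 codons = 4 aa. → 5 codons.

5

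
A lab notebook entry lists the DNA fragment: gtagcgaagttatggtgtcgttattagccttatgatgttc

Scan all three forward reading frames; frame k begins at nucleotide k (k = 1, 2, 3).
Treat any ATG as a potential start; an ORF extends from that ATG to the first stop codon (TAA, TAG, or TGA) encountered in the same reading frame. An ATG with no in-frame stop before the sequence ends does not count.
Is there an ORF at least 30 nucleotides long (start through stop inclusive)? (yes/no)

no

Frame 1: GTA GCG AAG TTA TGG TGT CGT TAT TAG CCT TAT GAT GTT — no ATG→stop ORF.
Frame 2: TAG CGA AGT TAT GGT GTC GTT ATT AGC CTT ATG ATG TTC — no ATG→stop ORF.
Frame 3: AGC GAA GTT ATG GTG TCG TTA TTA GCC TTA TGA TGT — ATG at 12, stop TGA at 33 → 24 nt.
Largest ORF found is 24 nucleotides < 30, so no.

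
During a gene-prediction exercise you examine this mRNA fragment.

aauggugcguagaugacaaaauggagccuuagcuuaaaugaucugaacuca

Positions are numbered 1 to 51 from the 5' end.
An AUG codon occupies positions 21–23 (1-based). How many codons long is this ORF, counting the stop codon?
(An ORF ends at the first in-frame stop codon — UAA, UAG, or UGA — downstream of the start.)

4

Codons from position 21: AUG (21–23), GAG (24–26), CCU (27–29), UAG (30–32).
UAG is the first in-frame stop; that's 4 codons including the stop.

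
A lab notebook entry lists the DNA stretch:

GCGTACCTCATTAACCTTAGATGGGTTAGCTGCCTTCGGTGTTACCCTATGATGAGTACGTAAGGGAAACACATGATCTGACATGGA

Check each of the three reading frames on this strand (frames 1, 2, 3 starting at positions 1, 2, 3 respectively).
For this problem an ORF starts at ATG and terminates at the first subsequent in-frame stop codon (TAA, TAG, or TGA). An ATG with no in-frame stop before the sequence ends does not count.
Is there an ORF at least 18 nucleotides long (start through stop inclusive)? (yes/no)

no

Frame 1: GCG TAC CTC ATT AAC CTT AGA TGG GTT AGC TGC CTT CGG TGT TAC CCT ATG ATG AGT ACG TAA GGG AAA CAC ATG ATC TGA CAT GGA — ATG at 49, stop TAA at 61 → 15 nt; ATG at 52, stop TAA at 61 → 12 nt; ATG at 73, stop TGA at 79 → 9 nt.
Frame 2: CGT ACC TCA TTA ACC TTA GAT GGG TTA GCT GCC TTC GGT GTT ACC CTA TGA TGA GTA CGT AAG GGA AAC ACA TGA TCT GAC ATG — no ATG→stop ORF.
Frame 3: GTA CCT CAT TAA CCT TAG ATG GGT TAG CTG CCT TCG GTG TTA CCC TAT GAT GAG TAC GTA AGG GAA ACA CAT GAT CTG ACA TGG — ATG at 21, stop TAG at 27 → 9 nt.
Largest ORF found is 15 nucleotides < 18, so no.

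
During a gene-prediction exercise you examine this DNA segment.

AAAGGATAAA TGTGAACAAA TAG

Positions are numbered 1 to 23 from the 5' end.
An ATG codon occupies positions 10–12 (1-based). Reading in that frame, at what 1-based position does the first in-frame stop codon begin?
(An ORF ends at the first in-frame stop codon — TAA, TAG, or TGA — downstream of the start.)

13

Codons from position 10: ATG (10–12), TGA (13–15).
TGA is a stop codon; it begins at position 13.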